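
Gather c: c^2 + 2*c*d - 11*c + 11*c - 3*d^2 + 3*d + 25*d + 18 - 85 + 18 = c^2 + 2*c*d - 3*d^2 + 28*d - 49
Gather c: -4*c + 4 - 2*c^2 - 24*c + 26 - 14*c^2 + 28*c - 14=16 - 16*c^2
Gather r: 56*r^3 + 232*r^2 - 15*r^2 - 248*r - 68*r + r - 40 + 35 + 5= 56*r^3 + 217*r^2 - 315*r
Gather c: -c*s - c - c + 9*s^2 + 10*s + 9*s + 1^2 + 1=c*(-s - 2) + 9*s^2 + 19*s + 2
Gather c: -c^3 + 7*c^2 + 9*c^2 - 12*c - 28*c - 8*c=-c^3 + 16*c^2 - 48*c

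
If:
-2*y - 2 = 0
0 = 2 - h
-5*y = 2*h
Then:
No Solution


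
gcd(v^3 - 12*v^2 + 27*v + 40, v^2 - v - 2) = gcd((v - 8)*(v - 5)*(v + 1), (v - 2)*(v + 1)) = v + 1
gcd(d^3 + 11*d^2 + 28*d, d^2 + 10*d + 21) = d + 7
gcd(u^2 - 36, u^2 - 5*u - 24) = 1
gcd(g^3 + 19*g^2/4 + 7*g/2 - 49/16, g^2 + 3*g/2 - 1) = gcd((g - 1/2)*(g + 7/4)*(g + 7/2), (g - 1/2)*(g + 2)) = g - 1/2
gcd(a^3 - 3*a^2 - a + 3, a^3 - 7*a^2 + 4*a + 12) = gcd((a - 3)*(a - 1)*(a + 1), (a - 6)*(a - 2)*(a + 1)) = a + 1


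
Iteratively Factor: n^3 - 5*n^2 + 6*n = (n - 3)*(n^2 - 2*n) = n*(n - 3)*(n - 2)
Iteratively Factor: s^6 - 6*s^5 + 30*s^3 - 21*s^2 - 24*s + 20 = (s + 1)*(s^5 - 7*s^4 + 7*s^3 + 23*s^2 - 44*s + 20) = (s - 1)*(s + 1)*(s^4 - 6*s^3 + s^2 + 24*s - 20) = (s - 1)^2*(s + 1)*(s^3 - 5*s^2 - 4*s + 20) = (s - 5)*(s - 1)^2*(s + 1)*(s^2 - 4) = (s - 5)*(s - 1)^2*(s + 1)*(s + 2)*(s - 2)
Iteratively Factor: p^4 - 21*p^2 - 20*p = (p + 4)*(p^3 - 4*p^2 - 5*p) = (p + 1)*(p + 4)*(p^2 - 5*p) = p*(p + 1)*(p + 4)*(p - 5)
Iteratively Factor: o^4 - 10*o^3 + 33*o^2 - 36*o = (o)*(o^3 - 10*o^2 + 33*o - 36) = o*(o - 4)*(o^2 - 6*o + 9) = o*(o - 4)*(o - 3)*(o - 3)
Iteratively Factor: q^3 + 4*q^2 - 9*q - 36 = (q + 3)*(q^2 + q - 12) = (q + 3)*(q + 4)*(q - 3)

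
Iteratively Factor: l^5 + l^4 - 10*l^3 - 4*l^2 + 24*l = (l)*(l^4 + l^3 - 10*l^2 - 4*l + 24) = l*(l - 2)*(l^3 + 3*l^2 - 4*l - 12) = l*(l - 2)*(l + 2)*(l^2 + l - 6) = l*(l - 2)^2*(l + 2)*(l + 3)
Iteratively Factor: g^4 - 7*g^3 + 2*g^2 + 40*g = (g - 5)*(g^3 - 2*g^2 - 8*g) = (g - 5)*(g - 4)*(g^2 + 2*g) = (g - 5)*(g - 4)*(g + 2)*(g)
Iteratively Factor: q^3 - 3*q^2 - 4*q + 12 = (q - 3)*(q^2 - 4) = (q - 3)*(q + 2)*(q - 2)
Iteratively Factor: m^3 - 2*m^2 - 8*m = (m)*(m^2 - 2*m - 8) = m*(m - 4)*(m + 2)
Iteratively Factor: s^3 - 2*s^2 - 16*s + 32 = (s + 4)*(s^2 - 6*s + 8) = (s - 2)*(s + 4)*(s - 4)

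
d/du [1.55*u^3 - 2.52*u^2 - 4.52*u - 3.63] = 4.65*u^2 - 5.04*u - 4.52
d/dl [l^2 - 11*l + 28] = 2*l - 11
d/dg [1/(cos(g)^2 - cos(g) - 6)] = (2*cos(g) - 1)*sin(g)/(sin(g)^2 + cos(g) + 5)^2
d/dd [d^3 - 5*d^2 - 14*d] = 3*d^2 - 10*d - 14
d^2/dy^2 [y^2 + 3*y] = 2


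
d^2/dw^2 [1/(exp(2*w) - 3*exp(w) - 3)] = ((3 - 4*exp(w))*(-exp(2*w) + 3*exp(w) + 3) - 2*(2*exp(w) - 3)^2*exp(w))*exp(w)/(-exp(2*w) + 3*exp(w) + 3)^3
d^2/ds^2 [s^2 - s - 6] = 2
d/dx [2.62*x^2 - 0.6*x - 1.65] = 5.24*x - 0.6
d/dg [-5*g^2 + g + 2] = 1 - 10*g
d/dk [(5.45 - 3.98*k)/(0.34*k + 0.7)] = (-1.57726*k - 3.2473)/(0.34*k + 0.7)^3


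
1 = 1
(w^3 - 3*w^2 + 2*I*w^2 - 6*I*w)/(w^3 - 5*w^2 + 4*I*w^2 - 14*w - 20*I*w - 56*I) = w*(w^2 + w*(-3 + 2*I) - 6*I)/(w^3 + w^2*(-5 + 4*I) - 2*w*(7 + 10*I) - 56*I)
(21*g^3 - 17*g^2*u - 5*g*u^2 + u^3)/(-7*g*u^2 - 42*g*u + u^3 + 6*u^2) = (-3*g^2 + 2*g*u + u^2)/(u*(u + 6))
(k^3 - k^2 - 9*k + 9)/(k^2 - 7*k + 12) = (k^2 + 2*k - 3)/(k - 4)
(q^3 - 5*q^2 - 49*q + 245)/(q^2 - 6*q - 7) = (q^2 + 2*q - 35)/(q + 1)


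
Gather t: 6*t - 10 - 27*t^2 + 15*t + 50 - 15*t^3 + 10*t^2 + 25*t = -15*t^3 - 17*t^2 + 46*t + 40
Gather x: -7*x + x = -6*x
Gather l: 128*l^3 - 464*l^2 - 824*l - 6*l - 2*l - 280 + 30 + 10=128*l^3 - 464*l^2 - 832*l - 240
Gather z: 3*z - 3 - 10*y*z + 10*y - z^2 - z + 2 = 10*y - z^2 + z*(2 - 10*y) - 1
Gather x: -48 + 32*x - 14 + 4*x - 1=36*x - 63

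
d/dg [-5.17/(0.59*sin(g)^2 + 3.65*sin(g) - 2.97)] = (6.1006*sin(g) + 18.8705)*cos(g)/(0.59*sin(g)^2 + 3.65*sin(g) - 2.97)^2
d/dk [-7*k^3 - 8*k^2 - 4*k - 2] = -21*k^2 - 16*k - 4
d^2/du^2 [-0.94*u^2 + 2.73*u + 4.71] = -1.88000000000000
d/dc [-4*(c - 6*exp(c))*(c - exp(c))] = 28*c*exp(c) - 8*c - 48*exp(2*c) + 28*exp(c)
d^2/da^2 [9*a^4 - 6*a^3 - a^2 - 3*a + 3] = 108*a^2 - 36*a - 2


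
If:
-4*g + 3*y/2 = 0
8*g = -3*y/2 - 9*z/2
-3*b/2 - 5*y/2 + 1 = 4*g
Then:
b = 8*z/3 + 2/3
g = -3*z/8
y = -z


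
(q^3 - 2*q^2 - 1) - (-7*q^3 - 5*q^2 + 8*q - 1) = 8*q^3 + 3*q^2 - 8*q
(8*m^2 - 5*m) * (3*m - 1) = 24*m^3 - 23*m^2 + 5*m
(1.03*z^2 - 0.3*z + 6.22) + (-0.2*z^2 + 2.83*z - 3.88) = 0.83*z^2 + 2.53*z + 2.34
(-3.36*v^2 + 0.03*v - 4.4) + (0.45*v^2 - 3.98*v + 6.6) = -2.91*v^2 - 3.95*v + 2.2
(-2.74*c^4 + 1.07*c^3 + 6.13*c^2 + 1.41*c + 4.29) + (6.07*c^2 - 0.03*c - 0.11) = -2.74*c^4 + 1.07*c^3 + 12.2*c^2 + 1.38*c + 4.18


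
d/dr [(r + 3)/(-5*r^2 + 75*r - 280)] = (-r^2 + 15*r + (r + 3)*(2*r - 15) - 56)/(5*(r^2 - 15*r + 56)^2)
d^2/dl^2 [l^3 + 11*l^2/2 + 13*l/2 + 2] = 6*l + 11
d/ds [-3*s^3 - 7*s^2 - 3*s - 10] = -9*s^2 - 14*s - 3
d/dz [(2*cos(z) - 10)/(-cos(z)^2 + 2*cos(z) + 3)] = 2*(sin(z)^2 + 10*cos(z) - 14)*sin(z)/(sin(z)^2 + 2*cos(z) + 2)^2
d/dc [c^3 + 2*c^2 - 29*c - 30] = 3*c^2 + 4*c - 29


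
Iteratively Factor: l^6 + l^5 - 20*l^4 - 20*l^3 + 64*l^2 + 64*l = (l - 2)*(l^5 + 3*l^4 - 14*l^3 - 48*l^2 - 32*l) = (l - 4)*(l - 2)*(l^4 + 7*l^3 + 14*l^2 + 8*l) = (l - 4)*(l - 2)*(l + 4)*(l^3 + 3*l^2 + 2*l) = (l - 4)*(l - 2)*(l + 2)*(l + 4)*(l^2 + l) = l*(l - 4)*(l - 2)*(l + 2)*(l + 4)*(l + 1)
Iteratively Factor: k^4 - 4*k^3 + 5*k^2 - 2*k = (k - 2)*(k^3 - 2*k^2 + k) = k*(k - 2)*(k^2 - 2*k + 1) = k*(k - 2)*(k - 1)*(k - 1)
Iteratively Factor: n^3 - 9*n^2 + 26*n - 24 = (n - 4)*(n^2 - 5*n + 6) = (n - 4)*(n - 2)*(n - 3)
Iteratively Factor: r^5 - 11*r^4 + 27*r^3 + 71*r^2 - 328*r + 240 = (r - 4)*(r^4 - 7*r^3 - r^2 + 67*r - 60) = (r - 5)*(r - 4)*(r^3 - 2*r^2 - 11*r + 12) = (r - 5)*(r - 4)*(r - 1)*(r^2 - r - 12) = (r - 5)*(r - 4)*(r - 1)*(r + 3)*(r - 4)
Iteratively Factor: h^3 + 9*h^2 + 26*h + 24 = (h + 2)*(h^2 + 7*h + 12) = (h + 2)*(h + 3)*(h + 4)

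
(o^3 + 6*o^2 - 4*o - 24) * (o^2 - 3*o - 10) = o^5 + 3*o^4 - 32*o^3 - 72*o^2 + 112*o + 240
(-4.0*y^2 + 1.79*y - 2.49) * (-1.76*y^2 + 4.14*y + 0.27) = 7.04*y^4 - 19.7104*y^3 + 10.713*y^2 - 9.8253*y - 0.6723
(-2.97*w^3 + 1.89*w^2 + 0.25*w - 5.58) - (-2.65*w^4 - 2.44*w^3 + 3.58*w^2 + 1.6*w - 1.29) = 2.65*w^4 - 0.53*w^3 - 1.69*w^2 - 1.35*w - 4.29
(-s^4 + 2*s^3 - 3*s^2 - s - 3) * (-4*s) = 4*s^5 - 8*s^4 + 12*s^3 + 4*s^2 + 12*s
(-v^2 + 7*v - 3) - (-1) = -v^2 + 7*v - 2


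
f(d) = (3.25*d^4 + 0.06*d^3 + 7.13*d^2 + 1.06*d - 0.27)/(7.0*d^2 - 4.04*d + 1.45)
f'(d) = (4.04 - 14.0*d)*(3.25*d^4 + 0.06*d^3 + 7.13*d^2 + 1.06*d - 0.27)/(7.0*d^2 - 4.04*d + 1.45)^2 + (13.0*d^3 + 0.18*d^2 + 14.26*d + 1.06)/(7.0*d^2 - 4.04*d + 1.45) = (45.5*d^5 - 38.97*d^4 + 18.3652*d^3 - 35.9642*d^2 + 24.457*d + 0.4462)/(49.0*d^4 - 56.56*d^3 + 36.6216*d^2 - 11.716*d + 2.1025)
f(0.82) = 2.42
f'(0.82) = 0.70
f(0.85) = 2.45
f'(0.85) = 0.67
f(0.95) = 2.51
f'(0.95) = 0.68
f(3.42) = 7.68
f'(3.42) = 3.39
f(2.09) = 4.06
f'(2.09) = 2.04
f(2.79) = 5.74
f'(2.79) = 2.77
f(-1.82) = 1.77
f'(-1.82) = -1.57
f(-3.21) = 4.77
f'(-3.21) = -2.76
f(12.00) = 71.32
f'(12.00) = 11.41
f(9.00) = 41.26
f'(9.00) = 8.62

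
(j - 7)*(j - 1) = j^2 - 8*j + 7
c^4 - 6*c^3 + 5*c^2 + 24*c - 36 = (c - 3)^2*(c - 2)*(c + 2)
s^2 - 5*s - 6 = (s - 6)*(s + 1)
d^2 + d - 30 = (d - 5)*(d + 6)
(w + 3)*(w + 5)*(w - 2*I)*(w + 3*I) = w^4 + 8*w^3 + I*w^3 + 21*w^2 + 8*I*w^2 + 48*w + 15*I*w + 90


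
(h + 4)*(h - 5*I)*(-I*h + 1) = -I*h^3 - 4*h^2 - 4*I*h^2 - 16*h - 5*I*h - 20*I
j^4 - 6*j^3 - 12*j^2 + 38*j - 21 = (j - 7)*(j - 1)^2*(j + 3)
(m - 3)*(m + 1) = m^2 - 2*m - 3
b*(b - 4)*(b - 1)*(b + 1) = b^4 - 4*b^3 - b^2 + 4*b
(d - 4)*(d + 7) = d^2 + 3*d - 28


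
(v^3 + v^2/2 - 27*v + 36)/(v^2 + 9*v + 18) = (v^2 - 11*v/2 + 6)/(v + 3)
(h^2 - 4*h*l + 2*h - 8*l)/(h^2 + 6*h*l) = (h^2 - 4*h*l + 2*h - 8*l)/(h*(h + 6*l))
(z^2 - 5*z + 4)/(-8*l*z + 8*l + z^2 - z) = (z - 4)/(-8*l + z)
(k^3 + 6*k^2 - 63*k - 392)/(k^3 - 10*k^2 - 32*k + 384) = (k^2 + 14*k + 49)/(k^2 - 2*k - 48)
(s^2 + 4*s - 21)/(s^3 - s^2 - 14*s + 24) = (s + 7)/(s^2 + 2*s - 8)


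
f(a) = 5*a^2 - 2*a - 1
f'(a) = 10*a - 2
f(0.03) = -1.06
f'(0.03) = -1.70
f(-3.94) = 84.50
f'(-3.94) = -41.40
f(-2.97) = 49.04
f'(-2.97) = -31.70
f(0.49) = -0.78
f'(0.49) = 2.90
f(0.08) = -1.13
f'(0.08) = -1.20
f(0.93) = 1.46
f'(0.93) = 7.30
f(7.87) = 292.94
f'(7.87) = 76.70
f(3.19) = 43.50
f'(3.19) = 29.90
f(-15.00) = 1154.00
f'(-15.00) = -152.00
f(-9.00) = 422.00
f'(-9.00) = -92.00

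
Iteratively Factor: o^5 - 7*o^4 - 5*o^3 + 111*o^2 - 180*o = (o - 3)*(o^4 - 4*o^3 - 17*o^2 + 60*o) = (o - 5)*(o - 3)*(o^3 + o^2 - 12*o) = (o - 5)*(o - 3)^2*(o^2 + 4*o) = o*(o - 5)*(o - 3)^2*(o + 4)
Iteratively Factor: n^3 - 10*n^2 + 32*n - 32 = (n - 4)*(n^2 - 6*n + 8) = (n - 4)^2*(n - 2)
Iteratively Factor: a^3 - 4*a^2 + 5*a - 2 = (a - 2)*(a^2 - 2*a + 1) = (a - 2)*(a - 1)*(a - 1)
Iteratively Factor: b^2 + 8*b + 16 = (b + 4)*(b + 4)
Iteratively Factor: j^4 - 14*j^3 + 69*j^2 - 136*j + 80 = (j - 4)*(j^3 - 10*j^2 + 29*j - 20) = (j - 5)*(j - 4)*(j^2 - 5*j + 4) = (j - 5)*(j - 4)^2*(j - 1)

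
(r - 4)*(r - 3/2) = r^2 - 11*r/2 + 6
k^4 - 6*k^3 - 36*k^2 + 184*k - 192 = (k - 8)*(k - 2)^2*(k + 6)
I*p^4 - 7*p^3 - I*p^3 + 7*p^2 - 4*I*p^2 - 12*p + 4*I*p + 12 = (p - I)*(p + 2*I)*(p + 6*I)*(I*p - I)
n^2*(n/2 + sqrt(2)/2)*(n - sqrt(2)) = n^4/2 - n^2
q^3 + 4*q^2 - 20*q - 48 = (q - 4)*(q + 2)*(q + 6)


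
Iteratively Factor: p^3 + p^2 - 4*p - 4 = (p + 1)*(p^2 - 4) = (p - 2)*(p + 1)*(p + 2)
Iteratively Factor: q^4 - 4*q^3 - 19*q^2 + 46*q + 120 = (q + 3)*(q^3 - 7*q^2 + 2*q + 40) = (q + 2)*(q + 3)*(q^2 - 9*q + 20) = (q - 5)*(q + 2)*(q + 3)*(q - 4)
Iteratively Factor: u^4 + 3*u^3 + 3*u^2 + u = (u + 1)*(u^3 + 2*u^2 + u) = u*(u + 1)*(u^2 + 2*u + 1) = u*(u + 1)^2*(u + 1)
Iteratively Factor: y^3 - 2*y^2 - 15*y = (y + 3)*(y^2 - 5*y) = y*(y + 3)*(y - 5)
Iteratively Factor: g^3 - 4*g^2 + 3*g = (g)*(g^2 - 4*g + 3) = g*(g - 1)*(g - 3)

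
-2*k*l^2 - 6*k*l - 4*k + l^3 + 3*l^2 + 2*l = (-2*k + l)*(l + 1)*(l + 2)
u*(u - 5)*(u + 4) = u^3 - u^2 - 20*u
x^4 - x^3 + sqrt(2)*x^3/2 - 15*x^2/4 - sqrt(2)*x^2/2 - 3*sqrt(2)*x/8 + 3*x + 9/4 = (x - 3/2)*(x + 1/2)*(x - sqrt(2))*(x + 3*sqrt(2)/2)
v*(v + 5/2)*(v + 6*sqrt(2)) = v^3 + 5*v^2/2 + 6*sqrt(2)*v^2 + 15*sqrt(2)*v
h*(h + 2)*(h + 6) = h^3 + 8*h^2 + 12*h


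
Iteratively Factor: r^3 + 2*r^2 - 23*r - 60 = (r + 3)*(r^2 - r - 20) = (r - 5)*(r + 3)*(r + 4)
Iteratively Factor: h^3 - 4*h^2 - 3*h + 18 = (h - 3)*(h^2 - h - 6) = (h - 3)*(h + 2)*(h - 3)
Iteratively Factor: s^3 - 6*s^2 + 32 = (s + 2)*(s^2 - 8*s + 16) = (s - 4)*(s + 2)*(s - 4)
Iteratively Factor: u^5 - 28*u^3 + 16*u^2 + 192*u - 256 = (u - 4)*(u^4 + 4*u^3 - 12*u^2 - 32*u + 64) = (u - 4)*(u + 4)*(u^3 - 12*u + 16) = (u - 4)*(u - 2)*(u + 4)*(u^2 + 2*u - 8) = (u - 4)*(u - 2)^2*(u + 4)*(u + 4)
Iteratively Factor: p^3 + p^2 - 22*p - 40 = (p - 5)*(p^2 + 6*p + 8) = (p - 5)*(p + 2)*(p + 4)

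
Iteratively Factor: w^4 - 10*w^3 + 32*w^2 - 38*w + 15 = (w - 1)*(w^3 - 9*w^2 + 23*w - 15) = (w - 1)^2*(w^2 - 8*w + 15) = (w - 3)*(w - 1)^2*(w - 5)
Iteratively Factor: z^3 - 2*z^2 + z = (z)*(z^2 - 2*z + 1) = z*(z - 1)*(z - 1)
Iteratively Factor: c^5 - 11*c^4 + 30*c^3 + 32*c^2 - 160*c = (c)*(c^4 - 11*c^3 + 30*c^2 + 32*c - 160) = c*(c - 4)*(c^3 - 7*c^2 + 2*c + 40) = c*(c - 4)*(c + 2)*(c^2 - 9*c + 20) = c*(c - 5)*(c - 4)*(c + 2)*(c - 4)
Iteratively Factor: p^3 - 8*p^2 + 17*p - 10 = (p - 2)*(p^2 - 6*p + 5) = (p - 5)*(p - 2)*(p - 1)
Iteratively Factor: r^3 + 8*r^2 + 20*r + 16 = (r + 4)*(r^2 + 4*r + 4) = (r + 2)*(r + 4)*(r + 2)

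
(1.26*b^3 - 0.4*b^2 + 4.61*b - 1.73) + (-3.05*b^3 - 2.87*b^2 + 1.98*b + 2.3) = -1.79*b^3 - 3.27*b^2 + 6.59*b + 0.57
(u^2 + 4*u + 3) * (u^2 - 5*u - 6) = u^4 - u^3 - 23*u^2 - 39*u - 18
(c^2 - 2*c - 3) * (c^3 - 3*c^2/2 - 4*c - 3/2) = c^5 - 7*c^4/2 - 4*c^3 + 11*c^2 + 15*c + 9/2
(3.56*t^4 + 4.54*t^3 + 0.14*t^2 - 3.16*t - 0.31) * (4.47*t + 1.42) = 15.9132*t^5 + 25.349*t^4 + 7.0726*t^3 - 13.9264*t^2 - 5.8729*t - 0.4402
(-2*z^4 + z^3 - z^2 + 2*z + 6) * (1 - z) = 2*z^5 - 3*z^4 + 2*z^3 - 3*z^2 - 4*z + 6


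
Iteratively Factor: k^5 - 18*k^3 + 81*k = (k)*(k^4 - 18*k^2 + 81) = k*(k - 3)*(k^3 + 3*k^2 - 9*k - 27) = k*(k - 3)*(k + 3)*(k^2 - 9) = k*(k - 3)^2*(k + 3)*(k + 3)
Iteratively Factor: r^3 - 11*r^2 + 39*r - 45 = (r - 3)*(r^2 - 8*r + 15) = (r - 5)*(r - 3)*(r - 3)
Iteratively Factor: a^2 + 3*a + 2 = (a + 2)*(a + 1)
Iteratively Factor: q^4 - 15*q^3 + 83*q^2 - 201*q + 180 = (q - 5)*(q^3 - 10*q^2 + 33*q - 36) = (q - 5)*(q - 3)*(q^2 - 7*q + 12) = (q - 5)*(q - 3)^2*(q - 4)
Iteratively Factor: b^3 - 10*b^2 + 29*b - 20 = (b - 5)*(b^2 - 5*b + 4) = (b - 5)*(b - 4)*(b - 1)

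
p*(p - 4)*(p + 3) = p^3 - p^2 - 12*p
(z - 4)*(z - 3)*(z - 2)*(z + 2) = z^4 - 7*z^3 + 8*z^2 + 28*z - 48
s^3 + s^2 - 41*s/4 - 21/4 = (s - 3)*(s + 1/2)*(s + 7/2)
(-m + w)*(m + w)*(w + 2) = -m^2*w - 2*m^2 + w^3 + 2*w^2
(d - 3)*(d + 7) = d^2 + 4*d - 21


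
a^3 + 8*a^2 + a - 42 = (a - 2)*(a + 3)*(a + 7)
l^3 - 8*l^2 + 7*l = l*(l - 7)*(l - 1)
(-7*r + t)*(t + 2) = -7*r*t - 14*r + t^2 + 2*t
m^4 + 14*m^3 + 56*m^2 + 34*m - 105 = (m - 1)*(m + 3)*(m + 5)*(m + 7)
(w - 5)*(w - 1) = w^2 - 6*w + 5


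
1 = 1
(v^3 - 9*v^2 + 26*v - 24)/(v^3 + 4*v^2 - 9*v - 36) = (v^2 - 6*v + 8)/(v^2 + 7*v + 12)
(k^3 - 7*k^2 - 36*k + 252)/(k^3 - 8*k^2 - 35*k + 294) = (k - 6)/(k - 7)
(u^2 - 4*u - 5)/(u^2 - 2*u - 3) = (u - 5)/(u - 3)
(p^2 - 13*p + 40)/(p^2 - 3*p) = (p^2 - 13*p + 40)/(p*(p - 3))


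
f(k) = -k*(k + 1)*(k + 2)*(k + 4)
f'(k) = -k*(k + 1)*(k + 2) - k*(k + 1)*(k + 4) - k*(k + 2)*(k + 4) - (k + 1)*(k + 2)*(k + 4) = -4*k^3 - 21*k^2 - 28*k - 8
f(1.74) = -102.35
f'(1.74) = -141.37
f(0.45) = -7.11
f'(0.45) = -25.22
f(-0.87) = 0.40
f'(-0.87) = 3.10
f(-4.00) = 0.00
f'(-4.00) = 24.00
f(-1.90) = -0.36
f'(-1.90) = -3.17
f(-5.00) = -60.00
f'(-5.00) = 107.00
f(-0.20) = 1.09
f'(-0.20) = -3.21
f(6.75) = -4920.64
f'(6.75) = -2384.00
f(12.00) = -34944.00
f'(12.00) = -10280.00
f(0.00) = 0.00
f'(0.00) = -8.00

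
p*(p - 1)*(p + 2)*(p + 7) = p^4 + 8*p^3 + 5*p^2 - 14*p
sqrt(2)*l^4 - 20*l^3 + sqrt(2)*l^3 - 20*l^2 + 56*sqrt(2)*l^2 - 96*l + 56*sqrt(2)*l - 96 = (l - 6*sqrt(2))*(l - 2*sqrt(2))^2*(sqrt(2)*l + sqrt(2))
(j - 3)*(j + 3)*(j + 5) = j^3 + 5*j^2 - 9*j - 45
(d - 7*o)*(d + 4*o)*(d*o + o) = d^3*o - 3*d^2*o^2 + d^2*o - 28*d*o^3 - 3*d*o^2 - 28*o^3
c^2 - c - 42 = (c - 7)*(c + 6)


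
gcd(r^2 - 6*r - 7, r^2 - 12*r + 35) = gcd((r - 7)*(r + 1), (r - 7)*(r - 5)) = r - 7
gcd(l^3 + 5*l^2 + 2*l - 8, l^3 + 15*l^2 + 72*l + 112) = l + 4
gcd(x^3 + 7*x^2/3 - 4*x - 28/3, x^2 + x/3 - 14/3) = x^2 + x/3 - 14/3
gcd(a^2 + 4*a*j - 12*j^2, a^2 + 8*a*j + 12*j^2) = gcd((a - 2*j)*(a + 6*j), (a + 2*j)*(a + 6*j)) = a + 6*j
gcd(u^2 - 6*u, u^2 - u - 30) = u - 6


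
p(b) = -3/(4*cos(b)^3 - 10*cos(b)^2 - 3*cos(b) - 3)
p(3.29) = 0.22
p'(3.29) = 0.07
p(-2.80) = 0.24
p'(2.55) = -0.39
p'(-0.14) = -0.03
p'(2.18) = -1.08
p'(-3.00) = 0.06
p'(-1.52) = -1.18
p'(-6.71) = -0.12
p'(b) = -3*(12*sin(b)*cos(b)^2 - 20*sin(b)*cos(b) - 3*sin(b))/(4*cos(b)^3 - 10*cos(b)^2 - 3*cos(b) - 3)^2 = 3*(10*sin(2*b) - 3*sin(3*b))/(-5*cos(2*b) + cos(3*b) - 8)^2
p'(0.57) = 0.18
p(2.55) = 0.31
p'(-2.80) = 0.17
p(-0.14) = 0.25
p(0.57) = 0.29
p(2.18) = 0.57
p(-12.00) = 0.29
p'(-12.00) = 0.17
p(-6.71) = 0.27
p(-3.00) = 0.22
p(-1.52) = 0.94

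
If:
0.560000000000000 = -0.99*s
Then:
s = -0.57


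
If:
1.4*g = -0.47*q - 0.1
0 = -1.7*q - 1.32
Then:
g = 0.19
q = -0.78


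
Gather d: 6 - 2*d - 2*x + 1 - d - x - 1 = -3*d - 3*x + 6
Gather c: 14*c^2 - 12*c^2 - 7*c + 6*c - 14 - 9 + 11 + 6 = 2*c^2 - c - 6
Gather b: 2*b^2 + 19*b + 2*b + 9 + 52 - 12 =2*b^2 + 21*b + 49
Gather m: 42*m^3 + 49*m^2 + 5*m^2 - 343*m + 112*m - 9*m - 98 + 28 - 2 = 42*m^3 + 54*m^2 - 240*m - 72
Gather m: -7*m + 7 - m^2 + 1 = -m^2 - 7*m + 8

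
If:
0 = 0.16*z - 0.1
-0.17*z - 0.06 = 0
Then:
No Solution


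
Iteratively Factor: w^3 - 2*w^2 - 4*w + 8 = (w - 2)*(w^2 - 4) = (w - 2)^2*(w + 2)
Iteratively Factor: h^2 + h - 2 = (h + 2)*(h - 1)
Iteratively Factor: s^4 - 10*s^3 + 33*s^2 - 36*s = (s - 3)*(s^3 - 7*s^2 + 12*s) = (s - 4)*(s - 3)*(s^2 - 3*s) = (s - 4)*(s - 3)^2*(s)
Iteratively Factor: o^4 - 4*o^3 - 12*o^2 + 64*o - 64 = (o + 4)*(o^3 - 8*o^2 + 20*o - 16) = (o - 2)*(o + 4)*(o^2 - 6*o + 8) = (o - 2)^2*(o + 4)*(o - 4)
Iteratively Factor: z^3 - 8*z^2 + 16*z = (z - 4)*(z^2 - 4*z) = z*(z - 4)*(z - 4)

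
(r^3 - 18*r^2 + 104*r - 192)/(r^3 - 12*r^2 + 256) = (r^2 - 10*r + 24)/(r^2 - 4*r - 32)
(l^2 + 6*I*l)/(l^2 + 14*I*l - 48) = l/(l + 8*I)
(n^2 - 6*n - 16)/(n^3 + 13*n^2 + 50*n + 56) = (n - 8)/(n^2 + 11*n + 28)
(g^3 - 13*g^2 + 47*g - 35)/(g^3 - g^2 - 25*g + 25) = (g - 7)/(g + 5)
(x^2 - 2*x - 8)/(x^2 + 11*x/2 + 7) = 2*(x - 4)/(2*x + 7)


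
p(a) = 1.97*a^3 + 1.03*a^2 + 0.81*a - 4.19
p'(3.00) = 60.18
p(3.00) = 60.70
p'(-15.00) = 1299.66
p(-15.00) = -6433.34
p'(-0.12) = 0.65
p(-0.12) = -4.28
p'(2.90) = 56.49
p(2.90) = 54.87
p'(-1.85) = 17.23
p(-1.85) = -14.64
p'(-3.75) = 76.19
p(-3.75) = -96.63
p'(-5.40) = 162.02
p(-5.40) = -288.73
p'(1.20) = 11.79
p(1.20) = 1.67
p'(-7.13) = 286.57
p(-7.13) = -671.66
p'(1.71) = 21.61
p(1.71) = 10.06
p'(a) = 5.91*a^2 + 2.06*a + 0.81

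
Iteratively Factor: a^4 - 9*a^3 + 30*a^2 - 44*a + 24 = (a - 2)*(a^3 - 7*a^2 + 16*a - 12) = (a - 2)^2*(a^2 - 5*a + 6) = (a - 2)^3*(a - 3)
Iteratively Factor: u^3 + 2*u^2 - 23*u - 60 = (u - 5)*(u^2 + 7*u + 12) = (u - 5)*(u + 4)*(u + 3)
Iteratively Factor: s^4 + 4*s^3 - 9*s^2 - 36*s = (s - 3)*(s^3 + 7*s^2 + 12*s) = s*(s - 3)*(s^2 + 7*s + 12) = s*(s - 3)*(s + 4)*(s + 3)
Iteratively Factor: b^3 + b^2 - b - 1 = (b + 1)*(b^2 - 1) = (b - 1)*(b + 1)*(b + 1)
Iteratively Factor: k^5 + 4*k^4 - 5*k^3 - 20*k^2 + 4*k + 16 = (k - 1)*(k^4 + 5*k^3 - 20*k - 16) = (k - 2)*(k - 1)*(k^3 + 7*k^2 + 14*k + 8) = (k - 2)*(k - 1)*(k + 4)*(k^2 + 3*k + 2) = (k - 2)*(k - 1)*(k + 2)*(k + 4)*(k + 1)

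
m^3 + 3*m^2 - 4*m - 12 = (m - 2)*(m + 2)*(m + 3)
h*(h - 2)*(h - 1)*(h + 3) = h^4 - 7*h^2 + 6*h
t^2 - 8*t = t*(t - 8)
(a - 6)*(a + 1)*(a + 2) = a^3 - 3*a^2 - 16*a - 12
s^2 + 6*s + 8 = (s + 2)*(s + 4)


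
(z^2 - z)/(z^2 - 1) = z/(z + 1)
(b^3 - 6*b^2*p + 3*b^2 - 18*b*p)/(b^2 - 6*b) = (b^2 - 6*b*p + 3*b - 18*p)/(b - 6)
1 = 1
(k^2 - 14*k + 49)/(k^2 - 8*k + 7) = (k - 7)/(k - 1)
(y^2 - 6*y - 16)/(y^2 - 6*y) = (y^2 - 6*y - 16)/(y*(y - 6))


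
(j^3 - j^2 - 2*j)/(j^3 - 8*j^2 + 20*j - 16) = j*(j + 1)/(j^2 - 6*j + 8)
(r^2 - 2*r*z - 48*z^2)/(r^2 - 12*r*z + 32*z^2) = (-r - 6*z)/(-r + 4*z)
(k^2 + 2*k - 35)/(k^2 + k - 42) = (k - 5)/(k - 6)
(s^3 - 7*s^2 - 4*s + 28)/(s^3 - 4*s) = (s - 7)/s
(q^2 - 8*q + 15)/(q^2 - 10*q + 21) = (q - 5)/(q - 7)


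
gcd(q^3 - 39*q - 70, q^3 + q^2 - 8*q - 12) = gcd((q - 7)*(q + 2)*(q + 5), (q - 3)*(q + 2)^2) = q + 2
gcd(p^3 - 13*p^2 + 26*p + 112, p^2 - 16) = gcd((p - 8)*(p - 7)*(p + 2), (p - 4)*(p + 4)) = 1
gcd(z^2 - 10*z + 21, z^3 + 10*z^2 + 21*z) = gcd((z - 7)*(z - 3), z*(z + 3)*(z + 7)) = 1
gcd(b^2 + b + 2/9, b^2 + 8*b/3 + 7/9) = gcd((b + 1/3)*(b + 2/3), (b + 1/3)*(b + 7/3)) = b + 1/3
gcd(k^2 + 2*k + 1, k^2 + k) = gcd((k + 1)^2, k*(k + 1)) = k + 1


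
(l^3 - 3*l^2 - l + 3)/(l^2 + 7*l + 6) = (l^2 - 4*l + 3)/(l + 6)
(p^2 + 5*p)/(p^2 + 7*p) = (p + 5)/(p + 7)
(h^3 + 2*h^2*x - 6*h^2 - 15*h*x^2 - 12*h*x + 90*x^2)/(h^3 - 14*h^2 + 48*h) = (h^2 + 2*h*x - 15*x^2)/(h*(h - 8))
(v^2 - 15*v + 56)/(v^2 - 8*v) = (v - 7)/v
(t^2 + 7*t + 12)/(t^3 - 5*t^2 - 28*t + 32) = (t + 3)/(t^2 - 9*t + 8)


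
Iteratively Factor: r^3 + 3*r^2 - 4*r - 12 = (r + 3)*(r^2 - 4) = (r + 2)*(r + 3)*(r - 2)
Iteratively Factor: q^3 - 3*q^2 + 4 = (q + 1)*(q^2 - 4*q + 4) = (q - 2)*(q + 1)*(q - 2)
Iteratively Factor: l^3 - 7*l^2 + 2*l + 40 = (l - 4)*(l^2 - 3*l - 10) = (l - 4)*(l + 2)*(l - 5)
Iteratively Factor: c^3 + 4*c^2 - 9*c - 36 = (c + 3)*(c^2 + c - 12) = (c - 3)*(c + 3)*(c + 4)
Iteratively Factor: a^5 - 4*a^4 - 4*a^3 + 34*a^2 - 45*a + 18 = (a - 3)*(a^4 - a^3 - 7*a^2 + 13*a - 6) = (a - 3)*(a - 1)*(a^3 - 7*a + 6) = (a - 3)*(a - 1)^2*(a^2 + a - 6) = (a - 3)*(a - 1)^2*(a + 3)*(a - 2)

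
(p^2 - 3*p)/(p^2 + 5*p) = (p - 3)/(p + 5)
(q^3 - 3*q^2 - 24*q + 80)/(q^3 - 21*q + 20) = (q - 4)/(q - 1)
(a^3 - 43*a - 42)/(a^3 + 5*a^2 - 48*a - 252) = (a + 1)/(a + 6)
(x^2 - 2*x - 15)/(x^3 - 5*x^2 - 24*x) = (x - 5)/(x*(x - 8))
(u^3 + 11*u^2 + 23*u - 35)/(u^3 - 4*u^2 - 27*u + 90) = (u^2 + 6*u - 7)/(u^2 - 9*u + 18)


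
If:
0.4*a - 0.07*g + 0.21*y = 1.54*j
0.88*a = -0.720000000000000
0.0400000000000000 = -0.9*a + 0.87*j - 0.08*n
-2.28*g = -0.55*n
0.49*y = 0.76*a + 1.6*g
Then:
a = -0.82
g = -22.28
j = -9.29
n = -92.35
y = -74.01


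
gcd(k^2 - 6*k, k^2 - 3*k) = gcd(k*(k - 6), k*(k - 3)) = k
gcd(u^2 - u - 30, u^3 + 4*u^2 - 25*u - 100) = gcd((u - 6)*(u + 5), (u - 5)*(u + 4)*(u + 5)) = u + 5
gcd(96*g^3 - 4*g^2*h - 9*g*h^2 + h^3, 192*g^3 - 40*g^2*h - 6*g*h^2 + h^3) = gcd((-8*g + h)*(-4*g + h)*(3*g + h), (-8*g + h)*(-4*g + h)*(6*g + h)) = 32*g^2 - 12*g*h + h^2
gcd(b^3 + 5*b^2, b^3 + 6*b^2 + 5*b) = b^2 + 5*b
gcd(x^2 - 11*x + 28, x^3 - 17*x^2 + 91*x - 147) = x - 7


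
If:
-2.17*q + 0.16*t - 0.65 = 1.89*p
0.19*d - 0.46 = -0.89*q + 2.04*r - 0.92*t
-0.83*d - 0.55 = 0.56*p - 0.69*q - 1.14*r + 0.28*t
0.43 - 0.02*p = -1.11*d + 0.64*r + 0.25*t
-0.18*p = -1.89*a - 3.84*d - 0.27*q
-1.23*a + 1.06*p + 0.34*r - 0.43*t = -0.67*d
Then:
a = -0.68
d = 0.29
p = -0.56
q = 0.30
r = 0.60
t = 1.49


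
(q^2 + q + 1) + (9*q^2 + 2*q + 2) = 10*q^2 + 3*q + 3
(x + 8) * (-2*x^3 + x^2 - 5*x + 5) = -2*x^4 - 15*x^3 + 3*x^2 - 35*x + 40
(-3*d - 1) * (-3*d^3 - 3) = 9*d^4 + 3*d^3 + 9*d + 3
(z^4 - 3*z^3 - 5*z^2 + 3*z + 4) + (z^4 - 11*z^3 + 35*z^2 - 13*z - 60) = 2*z^4 - 14*z^3 + 30*z^2 - 10*z - 56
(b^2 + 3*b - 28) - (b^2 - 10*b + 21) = 13*b - 49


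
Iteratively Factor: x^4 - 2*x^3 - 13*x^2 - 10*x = (x)*(x^3 - 2*x^2 - 13*x - 10) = x*(x - 5)*(x^2 + 3*x + 2) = x*(x - 5)*(x + 2)*(x + 1)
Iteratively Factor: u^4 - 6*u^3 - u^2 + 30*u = (u + 2)*(u^3 - 8*u^2 + 15*u) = u*(u + 2)*(u^2 - 8*u + 15) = u*(u - 3)*(u + 2)*(u - 5)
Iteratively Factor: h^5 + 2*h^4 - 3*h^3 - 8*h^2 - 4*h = (h + 1)*(h^4 + h^3 - 4*h^2 - 4*h) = h*(h + 1)*(h^3 + h^2 - 4*h - 4) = h*(h + 1)^2*(h^2 - 4) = h*(h - 2)*(h + 1)^2*(h + 2)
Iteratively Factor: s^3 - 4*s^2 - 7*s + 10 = (s - 1)*(s^2 - 3*s - 10) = (s - 5)*(s - 1)*(s + 2)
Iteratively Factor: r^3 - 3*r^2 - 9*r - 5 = (r + 1)*(r^2 - 4*r - 5) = (r + 1)^2*(r - 5)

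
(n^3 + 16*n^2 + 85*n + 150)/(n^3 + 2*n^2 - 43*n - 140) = (n^2 + 11*n + 30)/(n^2 - 3*n - 28)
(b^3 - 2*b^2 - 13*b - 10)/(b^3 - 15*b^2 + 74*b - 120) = (b^2 + 3*b + 2)/(b^2 - 10*b + 24)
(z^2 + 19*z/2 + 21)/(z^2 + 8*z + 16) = (z^2 + 19*z/2 + 21)/(z^2 + 8*z + 16)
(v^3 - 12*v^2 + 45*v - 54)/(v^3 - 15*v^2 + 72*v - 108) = (v - 3)/(v - 6)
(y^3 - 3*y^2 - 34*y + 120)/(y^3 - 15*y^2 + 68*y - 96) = (y^2 + y - 30)/(y^2 - 11*y + 24)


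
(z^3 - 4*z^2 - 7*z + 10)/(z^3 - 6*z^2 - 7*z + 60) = (z^2 + z - 2)/(z^2 - z - 12)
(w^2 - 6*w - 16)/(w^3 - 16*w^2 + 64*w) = (w + 2)/(w*(w - 8))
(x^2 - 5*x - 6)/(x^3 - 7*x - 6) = (x - 6)/(x^2 - x - 6)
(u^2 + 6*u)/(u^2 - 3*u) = (u + 6)/(u - 3)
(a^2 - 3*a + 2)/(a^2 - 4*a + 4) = (a - 1)/(a - 2)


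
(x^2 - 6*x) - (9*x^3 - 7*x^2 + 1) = -9*x^3 + 8*x^2 - 6*x - 1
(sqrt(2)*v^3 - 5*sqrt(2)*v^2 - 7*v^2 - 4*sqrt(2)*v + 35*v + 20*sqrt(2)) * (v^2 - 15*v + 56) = sqrt(2)*v^5 - 20*sqrt(2)*v^4 - 7*v^4 + 140*v^3 + 127*sqrt(2)*v^3 - 917*v^2 - 200*sqrt(2)*v^2 - 524*sqrt(2)*v + 1960*v + 1120*sqrt(2)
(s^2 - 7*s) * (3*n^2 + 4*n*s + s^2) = 3*n^2*s^2 - 21*n^2*s + 4*n*s^3 - 28*n*s^2 + s^4 - 7*s^3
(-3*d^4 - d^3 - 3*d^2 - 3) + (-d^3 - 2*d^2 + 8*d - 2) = -3*d^4 - 2*d^3 - 5*d^2 + 8*d - 5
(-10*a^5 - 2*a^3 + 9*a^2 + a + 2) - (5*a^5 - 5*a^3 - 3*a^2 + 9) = -15*a^5 + 3*a^3 + 12*a^2 + a - 7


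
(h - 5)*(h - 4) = h^2 - 9*h + 20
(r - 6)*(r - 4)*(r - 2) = r^3 - 12*r^2 + 44*r - 48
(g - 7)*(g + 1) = g^2 - 6*g - 7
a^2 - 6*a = a*(a - 6)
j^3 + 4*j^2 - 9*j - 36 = (j - 3)*(j + 3)*(j + 4)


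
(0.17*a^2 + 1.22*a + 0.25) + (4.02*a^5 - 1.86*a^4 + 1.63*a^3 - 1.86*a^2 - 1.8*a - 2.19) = 4.02*a^5 - 1.86*a^4 + 1.63*a^3 - 1.69*a^2 - 0.58*a - 1.94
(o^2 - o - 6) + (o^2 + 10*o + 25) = 2*o^2 + 9*o + 19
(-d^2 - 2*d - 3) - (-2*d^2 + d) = d^2 - 3*d - 3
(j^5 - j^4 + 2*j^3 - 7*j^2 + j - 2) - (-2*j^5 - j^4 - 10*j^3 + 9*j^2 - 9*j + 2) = 3*j^5 + 12*j^3 - 16*j^2 + 10*j - 4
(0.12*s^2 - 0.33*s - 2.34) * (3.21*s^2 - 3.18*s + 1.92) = 0.3852*s^4 - 1.4409*s^3 - 6.2316*s^2 + 6.8076*s - 4.4928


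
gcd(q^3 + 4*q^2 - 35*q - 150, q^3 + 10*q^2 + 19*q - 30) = q + 5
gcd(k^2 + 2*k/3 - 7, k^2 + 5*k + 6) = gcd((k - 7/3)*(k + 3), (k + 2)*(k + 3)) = k + 3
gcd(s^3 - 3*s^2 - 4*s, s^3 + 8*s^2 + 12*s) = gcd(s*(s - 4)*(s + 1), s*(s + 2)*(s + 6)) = s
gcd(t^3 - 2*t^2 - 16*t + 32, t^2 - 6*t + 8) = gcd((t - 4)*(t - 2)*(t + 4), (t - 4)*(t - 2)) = t^2 - 6*t + 8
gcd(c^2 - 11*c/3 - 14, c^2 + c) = 1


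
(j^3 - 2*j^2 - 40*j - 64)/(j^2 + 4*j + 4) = (j^2 - 4*j - 32)/(j + 2)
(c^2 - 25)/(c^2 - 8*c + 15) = (c + 5)/(c - 3)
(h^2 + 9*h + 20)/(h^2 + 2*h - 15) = (h + 4)/(h - 3)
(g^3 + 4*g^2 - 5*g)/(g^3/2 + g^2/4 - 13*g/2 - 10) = 4*g*(g^2 + 4*g - 5)/(2*g^3 + g^2 - 26*g - 40)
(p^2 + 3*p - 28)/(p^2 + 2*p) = (p^2 + 3*p - 28)/(p*(p + 2))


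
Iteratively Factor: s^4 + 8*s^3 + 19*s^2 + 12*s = (s + 1)*(s^3 + 7*s^2 + 12*s) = s*(s + 1)*(s^2 + 7*s + 12) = s*(s + 1)*(s + 3)*(s + 4)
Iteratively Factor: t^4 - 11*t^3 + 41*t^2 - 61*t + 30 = (t - 1)*(t^3 - 10*t^2 + 31*t - 30) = (t - 3)*(t - 1)*(t^2 - 7*t + 10) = (t - 3)*(t - 2)*(t - 1)*(t - 5)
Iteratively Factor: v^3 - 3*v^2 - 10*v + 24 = (v + 3)*(v^2 - 6*v + 8) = (v - 4)*(v + 3)*(v - 2)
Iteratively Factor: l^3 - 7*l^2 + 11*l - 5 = (l - 1)*(l^2 - 6*l + 5) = (l - 5)*(l - 1)*(l - 1)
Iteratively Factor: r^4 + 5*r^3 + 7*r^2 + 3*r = (r + 1)*(r^3 + 4*r^2 + 3*r) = (r + 1)*(r + 3)*(r^2 + r) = (r + 1)^2*(r + 3)*(r)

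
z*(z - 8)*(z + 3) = z^3 - 5*z^2 - 24*z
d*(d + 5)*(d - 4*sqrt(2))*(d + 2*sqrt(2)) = d^4 - 2*sqrt(2)*d^3 + 5*d^3 - 16*d^2 - 10*sqrt(2)*d^2 - 80*d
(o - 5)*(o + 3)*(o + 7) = o^3 + 5*o^2 - 29*o - 105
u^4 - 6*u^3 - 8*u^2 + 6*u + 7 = (u - 7)*(u - 1)*(u + 1)^2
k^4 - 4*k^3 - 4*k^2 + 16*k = k*(k - 4)*(k - 2)*(k + 2)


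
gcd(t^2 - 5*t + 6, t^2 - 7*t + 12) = t - 3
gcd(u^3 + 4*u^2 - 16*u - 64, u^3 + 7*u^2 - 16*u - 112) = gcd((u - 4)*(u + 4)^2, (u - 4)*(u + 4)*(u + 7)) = u^2 - 16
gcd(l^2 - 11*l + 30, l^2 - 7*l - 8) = 1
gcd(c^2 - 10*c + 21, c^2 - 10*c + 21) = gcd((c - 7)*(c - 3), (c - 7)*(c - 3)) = c^2 - 10*c + 21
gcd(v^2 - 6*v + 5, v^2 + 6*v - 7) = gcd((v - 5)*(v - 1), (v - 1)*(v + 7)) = v - 1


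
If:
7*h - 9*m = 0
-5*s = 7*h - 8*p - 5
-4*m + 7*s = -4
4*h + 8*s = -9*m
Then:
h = 288/917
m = 32/131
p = -4549/7336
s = -396/917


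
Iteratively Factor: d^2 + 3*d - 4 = (d - 1)*(d + 4)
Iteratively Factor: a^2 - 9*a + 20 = (a - 5)*(a - 4)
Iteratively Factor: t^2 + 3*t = (t)*(t + 3)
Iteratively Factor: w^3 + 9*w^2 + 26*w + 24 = (w + 2)*(w^2 + 7*w + 12) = (w + 2)*(w + 4)*(w + 3)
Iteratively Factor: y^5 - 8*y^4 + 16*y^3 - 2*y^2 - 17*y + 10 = (y + 1)*(y^4 - 9*y^3 + 25*y^2 - 27*y + 10) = (y - 5)*(y + 1)*(y^3 - 4*y^2 + 5*y - 2) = (y - 5)*(y - 1)*(y + 1)*(y^2 - 3*y + 2) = (y - 5)*(y - 1)^2*(y + 1)*(y - 2)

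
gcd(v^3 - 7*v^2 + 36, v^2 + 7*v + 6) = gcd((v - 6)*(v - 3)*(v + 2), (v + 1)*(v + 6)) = 1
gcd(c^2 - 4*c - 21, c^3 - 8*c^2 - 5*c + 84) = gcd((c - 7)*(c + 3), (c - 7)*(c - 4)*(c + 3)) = c^2 - 4*c - 21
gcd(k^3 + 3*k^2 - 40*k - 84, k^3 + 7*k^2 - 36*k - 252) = k^2 + k - 42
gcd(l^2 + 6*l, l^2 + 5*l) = l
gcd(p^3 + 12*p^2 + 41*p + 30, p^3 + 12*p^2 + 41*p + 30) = p^3 + 12*p^2 + 41*p + 30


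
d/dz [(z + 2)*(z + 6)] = 2*z + 8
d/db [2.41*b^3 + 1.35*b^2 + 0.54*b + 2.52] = 7.23*b^2 + 2.7*b + 0.54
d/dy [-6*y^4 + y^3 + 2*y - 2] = -24*y^3 + 3*y^2 + 2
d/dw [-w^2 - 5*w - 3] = -2*w - 5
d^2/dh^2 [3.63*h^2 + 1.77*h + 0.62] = 7.26000000000000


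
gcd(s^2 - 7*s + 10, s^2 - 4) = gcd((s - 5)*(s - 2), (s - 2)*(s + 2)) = s - 2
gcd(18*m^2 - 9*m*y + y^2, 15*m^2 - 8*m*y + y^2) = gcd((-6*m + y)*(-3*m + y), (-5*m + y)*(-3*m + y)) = -3*m + y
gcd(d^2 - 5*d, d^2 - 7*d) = d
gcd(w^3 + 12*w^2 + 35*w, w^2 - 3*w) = w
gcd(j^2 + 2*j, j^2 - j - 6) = j + 2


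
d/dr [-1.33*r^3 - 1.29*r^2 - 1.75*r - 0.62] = -3.99*r^2 - 2.58*r - 1.75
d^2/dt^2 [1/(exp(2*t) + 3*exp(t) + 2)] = (2*(2*exp(t) + 3)^2*exp(t) - (4*exp(t) + 3)*(exp(2*t) + 3*exp(t) + 2))*exp(t)/(exp(2*t) + 3*exp(t) + 2)^3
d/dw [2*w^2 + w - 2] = 4*w + 1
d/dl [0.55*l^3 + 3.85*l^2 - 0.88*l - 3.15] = 1.65*l^2 + 7.7*l - 0.88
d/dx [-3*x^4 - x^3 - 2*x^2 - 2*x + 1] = -12*x^3 - 3*x^2 - 4*x - 2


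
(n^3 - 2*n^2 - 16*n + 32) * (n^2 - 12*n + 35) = n^5 - 14*n^4 + 43*n^3 + 154*n^2 - 944*n + 1120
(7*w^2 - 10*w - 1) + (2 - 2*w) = 7*w^2 - 12*w + 1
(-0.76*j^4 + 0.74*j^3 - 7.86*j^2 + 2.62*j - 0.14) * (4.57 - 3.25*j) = 2.47*j^5 - 5.8782*j^4 + 28.9268*j^3 - 44.4352*j^2 + 12.4284*j - 0.6398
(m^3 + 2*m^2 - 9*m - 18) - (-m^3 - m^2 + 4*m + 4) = 2*m^3 + 3*m^2 - 13*m - 22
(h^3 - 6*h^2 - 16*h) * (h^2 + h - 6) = h^5 - 5*h^4 - 28*h^3 + 20*h^2 + 96*h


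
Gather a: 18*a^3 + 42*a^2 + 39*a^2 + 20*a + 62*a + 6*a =18*a^3 + 81*a^2 + 88*a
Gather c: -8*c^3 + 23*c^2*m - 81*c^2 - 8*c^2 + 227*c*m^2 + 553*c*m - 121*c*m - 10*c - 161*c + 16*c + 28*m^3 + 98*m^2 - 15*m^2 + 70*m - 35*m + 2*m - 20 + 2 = -8*c^3 + c^2*(23*m - 89) + c*(227*m^2 + 432*m - 155) + 28*m^3 + 83*m^2 + 37*m - 18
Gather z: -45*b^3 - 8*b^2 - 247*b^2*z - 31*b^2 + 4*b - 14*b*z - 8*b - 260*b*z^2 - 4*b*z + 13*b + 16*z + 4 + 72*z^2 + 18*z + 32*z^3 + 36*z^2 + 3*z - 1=-45*b^3 - 39*b^2 + 9*b + 32*z^3 + z^2*(108 - 260*b) + z*(-247*b^2 - 18*b + 37) + 3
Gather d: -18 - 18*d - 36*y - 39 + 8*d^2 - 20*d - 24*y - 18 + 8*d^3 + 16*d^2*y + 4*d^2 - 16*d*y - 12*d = 8*d^3 + d^2*(16*y + 12) + d*(-16*y - 50) - 60*y - 75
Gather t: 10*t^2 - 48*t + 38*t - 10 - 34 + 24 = 10*t^2 - 10*t - 20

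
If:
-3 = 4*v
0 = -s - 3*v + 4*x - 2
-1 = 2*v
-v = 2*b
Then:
No Solution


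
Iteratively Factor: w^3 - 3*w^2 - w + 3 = (w + 1)*(w^2 - 4*w + 3) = (w - 1)*(w + 1)*(w - 3)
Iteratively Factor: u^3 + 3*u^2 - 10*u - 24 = (u + 4)*(u^2 - u - 6) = (u - 3)*(u + 4)*(u + 2)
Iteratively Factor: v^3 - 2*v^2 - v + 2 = (v - 1)*(v^2 - v - 2) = (v - 2)*(v - 1)*(v + 1)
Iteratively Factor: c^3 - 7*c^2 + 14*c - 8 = (c - 1)*(c^2 - 6*c + 8) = (c - 4)*(c - 1)*(c - 2)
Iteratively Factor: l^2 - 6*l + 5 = (l - 1)*(l - 5)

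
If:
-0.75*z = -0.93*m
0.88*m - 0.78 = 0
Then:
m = 0.89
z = 1.10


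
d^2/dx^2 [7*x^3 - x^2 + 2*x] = 42*x - 2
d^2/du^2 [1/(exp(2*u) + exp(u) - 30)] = (2*(2*exp(u) + 1)^2*exp(u) - (4*exp(u) + 1)*(exp(2*u) + exp(u) - 30))*exp(u)/(exp(2*u) + exp(u) - 30)^3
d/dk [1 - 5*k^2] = -10*k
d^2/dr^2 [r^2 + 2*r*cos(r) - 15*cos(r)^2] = -2*r*cos(r) - 60*sin(r)^2 - 4*sin(r) + 32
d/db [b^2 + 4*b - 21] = 2*b + 4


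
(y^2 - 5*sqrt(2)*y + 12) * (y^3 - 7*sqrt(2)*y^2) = y^5 - 12*sqrt(2)*y^4 + 82*y^3 - 84*sqrt(2)*y^2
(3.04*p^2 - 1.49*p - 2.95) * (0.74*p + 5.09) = 2.2496*p^3 + 14.371*p^2 - 9.7671*p - 15.0155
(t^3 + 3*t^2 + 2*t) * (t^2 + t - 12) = t^5 + 4*t^4 - 7*t^3 - 34*t^2 - 24*t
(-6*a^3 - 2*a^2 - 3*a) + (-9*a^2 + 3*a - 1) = -6*a^3 - 11*a^2 - 1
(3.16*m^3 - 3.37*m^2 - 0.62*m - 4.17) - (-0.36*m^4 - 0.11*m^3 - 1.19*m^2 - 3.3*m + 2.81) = 0.36*m^4 + 3.27*m^3 - 2.18*m^2 + 2.68*m - 6.98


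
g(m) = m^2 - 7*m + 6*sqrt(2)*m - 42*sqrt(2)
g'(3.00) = 7.49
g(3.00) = -45.94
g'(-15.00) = -28.51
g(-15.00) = 143.32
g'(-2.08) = -2.67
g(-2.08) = -58.16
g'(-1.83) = -2.17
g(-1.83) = -58.77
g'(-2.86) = -4.23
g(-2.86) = -55.47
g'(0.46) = 2.41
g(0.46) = -58.50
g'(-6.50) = -11.51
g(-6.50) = -26.80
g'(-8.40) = -15.31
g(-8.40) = -1.31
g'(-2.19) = -2.89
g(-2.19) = -57.85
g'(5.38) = 12.25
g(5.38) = -22.46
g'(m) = 2*m - 7 + 6*sqrt(2)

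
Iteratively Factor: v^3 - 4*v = (v - 2)*(v^2 + 2*v) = v*(v - 2)*(v + 2)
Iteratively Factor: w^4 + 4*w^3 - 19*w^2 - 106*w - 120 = (w + 4)*(w^3 - 19*w - 30) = (w + 3)*(w + 4)*(w^2 - 3*w - 10) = (w + 2)*(w + 3)*(w + 4)*(w - 5)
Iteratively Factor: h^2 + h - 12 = (h + 4)*(h - 3)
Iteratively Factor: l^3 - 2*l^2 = (l)*(l^2 - 2*l) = l^2*(l - 2)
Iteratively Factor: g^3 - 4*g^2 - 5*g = (g)*(g^2 - 4*g - 5) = g*(g + 1)*(g - 5)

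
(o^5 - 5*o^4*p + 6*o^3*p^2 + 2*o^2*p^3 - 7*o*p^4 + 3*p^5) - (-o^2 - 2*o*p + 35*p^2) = o^5 - 5*o^4*p + 6*o^3*p^2 + 2*o^2*p^3 + o^2 - 7*o*p^4 + 2*o*p + 3*p^5 - 35*p^2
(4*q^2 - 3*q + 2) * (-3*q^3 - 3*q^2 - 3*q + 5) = -12*q^5 - 3*q^4 - 9*q^3 + 23*q^2 - 21*q + 10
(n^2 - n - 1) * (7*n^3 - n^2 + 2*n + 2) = 7*n^5 - 8*n^4 - 4*n^3 + n^2 - 4*n - 2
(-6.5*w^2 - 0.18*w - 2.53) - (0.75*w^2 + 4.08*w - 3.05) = -7.25*w^2 - 4.26*w + 0.52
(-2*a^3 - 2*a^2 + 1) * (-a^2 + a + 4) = 2*a^5 - 10*a^3 - 9*a^2 + a + 4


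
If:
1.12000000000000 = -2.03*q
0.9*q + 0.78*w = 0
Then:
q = -0.55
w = 0.64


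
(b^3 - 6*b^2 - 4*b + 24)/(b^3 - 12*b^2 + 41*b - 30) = (b^2 - 4)/(b^2 - 6*b + 5)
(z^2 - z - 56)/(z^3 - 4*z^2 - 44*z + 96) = (z + 7)/(z^2 + 4*z - 12)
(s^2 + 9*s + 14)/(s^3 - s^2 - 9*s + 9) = (s^2 + 9*s + 14)/(s^3 - s^2 - 9*s + 9)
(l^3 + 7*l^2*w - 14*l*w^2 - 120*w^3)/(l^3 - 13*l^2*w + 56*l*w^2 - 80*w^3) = (l^2 + 11*l*w + 30*w^2)/(l^2 - 9*l*w + 20*w^2)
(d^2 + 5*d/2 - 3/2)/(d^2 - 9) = (d - 1/2)/(d - 3)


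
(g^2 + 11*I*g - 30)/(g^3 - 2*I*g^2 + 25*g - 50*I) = (g + 6*I)/(g^2 - 7*I*g - 10)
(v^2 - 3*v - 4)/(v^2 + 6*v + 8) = (v^2 - 3*v - 4)/(v^2 + 6*v + 8)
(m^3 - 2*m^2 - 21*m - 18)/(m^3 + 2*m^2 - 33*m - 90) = (m + 1)/(m + 5)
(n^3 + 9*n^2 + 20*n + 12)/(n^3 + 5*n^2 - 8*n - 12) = (n + 2)/(n - 2)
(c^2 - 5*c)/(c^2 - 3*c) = (c - 5)/(c - 3)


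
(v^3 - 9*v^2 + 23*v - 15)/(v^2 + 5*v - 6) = (v^2 - 8*v + 15)/(v + 6)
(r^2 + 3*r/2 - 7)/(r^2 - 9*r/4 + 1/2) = 2*(2*r + 7)/(4*r - 1)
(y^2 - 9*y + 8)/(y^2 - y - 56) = (y - 1)/(y + 7)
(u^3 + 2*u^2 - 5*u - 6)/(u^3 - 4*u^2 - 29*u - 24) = (u - 2)/(u - 8)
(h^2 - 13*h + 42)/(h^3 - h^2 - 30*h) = (h - 7)/(h*(h + 5))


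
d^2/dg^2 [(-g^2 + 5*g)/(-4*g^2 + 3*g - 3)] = 8*(-17*g^3 - 9*g^2 + 45*g - 9)/(64*g^6 - 144*g^5 + 252*g^4 - 243*g^3 + 189*g^2 - 81*g + 27)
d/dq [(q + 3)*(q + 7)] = 2*q + 10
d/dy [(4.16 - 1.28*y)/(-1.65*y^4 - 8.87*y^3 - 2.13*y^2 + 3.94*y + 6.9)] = (-6.336*y^4 + 4.7488*y^3 + 107.9712*y^2 + 17.7216*y - 25.2224)/(2.7225*y^8 + 29.271*y^7 + 85.7059*y^6 + 24.7842*y^5 - 88.1287*y^4 - 139.1904*y^3 - 13.8704*y^2 + 54.372*y + 47.61)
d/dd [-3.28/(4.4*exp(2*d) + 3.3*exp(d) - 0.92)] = (28.864*exp(d) + 10.824)*exp(d)/(4.4*exp(2*d) + 3.3*exp(d) - 0.92)^2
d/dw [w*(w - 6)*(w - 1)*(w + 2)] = 4*w^3 - 15*w^2 - 16*w + 12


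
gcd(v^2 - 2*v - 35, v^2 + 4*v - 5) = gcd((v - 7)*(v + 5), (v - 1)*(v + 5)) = v + 5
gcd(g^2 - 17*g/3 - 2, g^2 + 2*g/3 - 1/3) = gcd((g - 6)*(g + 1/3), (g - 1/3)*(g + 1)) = 1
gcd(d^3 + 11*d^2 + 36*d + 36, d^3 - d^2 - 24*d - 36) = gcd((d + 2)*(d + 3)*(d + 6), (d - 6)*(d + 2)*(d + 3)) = d^2 + 5*d + 6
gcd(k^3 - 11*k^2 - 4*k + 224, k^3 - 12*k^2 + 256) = k^2 - 4*k - 32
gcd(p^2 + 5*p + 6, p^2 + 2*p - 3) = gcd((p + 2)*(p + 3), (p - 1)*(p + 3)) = p + 3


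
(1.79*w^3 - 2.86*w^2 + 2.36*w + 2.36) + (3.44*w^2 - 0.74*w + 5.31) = 1.79*w^3 + 0.58*w^2 + 1.62*w + 7.67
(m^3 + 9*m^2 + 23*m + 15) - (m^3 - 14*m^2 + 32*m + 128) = 23*m^2 - 9*m - 113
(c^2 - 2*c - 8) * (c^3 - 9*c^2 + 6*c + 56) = c^5 - 11*c^4 + 16*c^3 + 116*c^2 - 160*c - 448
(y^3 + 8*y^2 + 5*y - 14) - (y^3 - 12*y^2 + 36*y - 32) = 20*y^2 - 31*y + 18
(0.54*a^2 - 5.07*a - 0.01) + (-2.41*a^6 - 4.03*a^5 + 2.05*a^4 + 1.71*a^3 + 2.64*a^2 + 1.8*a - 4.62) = -2.41*a^6 - 4.03*a^5 + 2.05*a^4 + 1.71*a^3 + 3.18*a^2 - 3.27*a - 4.63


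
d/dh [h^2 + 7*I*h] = 2*h + 7*I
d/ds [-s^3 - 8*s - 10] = -3*s^2 - 8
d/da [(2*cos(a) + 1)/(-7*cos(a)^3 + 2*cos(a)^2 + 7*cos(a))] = (-28*cos(a)^3 - 17*cos(a)^2 + 4*cos(a) + 7)*sin(a)/((7*sin(a)^2 + 2*cos(a))^2*cos(a)^2)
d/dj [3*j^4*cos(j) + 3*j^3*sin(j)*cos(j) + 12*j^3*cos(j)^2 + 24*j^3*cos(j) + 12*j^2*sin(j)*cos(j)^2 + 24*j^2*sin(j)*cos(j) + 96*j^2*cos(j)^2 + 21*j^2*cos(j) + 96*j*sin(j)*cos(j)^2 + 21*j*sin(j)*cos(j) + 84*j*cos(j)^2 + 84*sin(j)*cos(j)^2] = -3*j^4*sin(j) - 24*j^3*sin(j) - 12*j^3*sin(2*j) + 12*j^3*cos(j) + 3*j^3*cos(2*j) - 21*j^2*sin(j) - 183*j^2*sin(2*j)/2 + 75*j^2*cos(j) + 42*j^2*cos(2*j) + 9*j^2*cos(3*j) + 18*j^2 + 6*j*sin(j) - 60*j*sin(2*j) + 6*j*sin(3*j) + 66*j*cos(j) + 117*j*cos(2*j) + 72*j*cos(3*j) + 96*j + 24*sin(j) + 21*sin(2*j)/2 + 24*sin(3*j) + 21*cos(j) + 42*cos(2*j) + 63*cos(3*j) + 42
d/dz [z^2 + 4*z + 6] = 2*z + 4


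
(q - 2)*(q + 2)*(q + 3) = q^3 + 3*q^2 - 4*q - 12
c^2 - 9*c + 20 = (c - 5)*(c - 4)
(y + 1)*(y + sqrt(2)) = y^2 + y + sqrt(2)*y + sqrt(2)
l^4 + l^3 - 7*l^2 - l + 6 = (l - 2)*(l - 1)*(l + 1)*(l + 3)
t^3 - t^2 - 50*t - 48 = (t - 8)*(t + 1)*(t + 6)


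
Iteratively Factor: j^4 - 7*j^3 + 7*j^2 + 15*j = (j - 3)*(j^3 - 4*j^2 - 5*j) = (j - 3)*(j + 1)*(j^2 - 5*j) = (j - 5)*(j - 3)*(j + 1)*(j)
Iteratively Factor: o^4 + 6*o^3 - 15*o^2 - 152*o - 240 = (o + 4)*(o^3 + 2*o^2 - 23*o - 60) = (o + 3)*(o + 4)*(o^2 - o - 20) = (o - 5)*(o + 3)*(o + 4)*(o + 4)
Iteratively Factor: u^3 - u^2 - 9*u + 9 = (u - 3)*(u^2 + 2*u - 3) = (u - 3)*(u - 1)*(u + 3)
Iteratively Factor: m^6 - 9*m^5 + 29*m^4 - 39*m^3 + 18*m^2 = (m)*(m^5 - 9*m^4 + 29*m^3 - 39*m^2 + 18*m) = m*(m - 2)*(m^4 - 7*m^3 + 15*m^2 - 9*m) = m*(m - 2)*(m - 1)*(m^3 - 6*m^2 + 9*m) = m*(m - 3)*(m - 2)*(m - 1)*(m^2 - 3*m) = m^2*(m - 3)*(m - 2)*(m - 1)*(m - 3)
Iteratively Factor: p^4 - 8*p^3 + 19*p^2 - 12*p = (p - 4)*(p^3 - 4*p^2 + 3*p) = (p - 4)*(p - 1)*(p^2 - 3*p) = (p - 4)*(p - 3)*(p - 1)*(p)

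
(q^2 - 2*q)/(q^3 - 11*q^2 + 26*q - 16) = q/(q^2 - 9*q + 8)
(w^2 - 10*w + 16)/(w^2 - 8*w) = (w - 2)/w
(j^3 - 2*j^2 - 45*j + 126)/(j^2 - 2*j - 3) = (j^2 + j - 42)/(j + 1)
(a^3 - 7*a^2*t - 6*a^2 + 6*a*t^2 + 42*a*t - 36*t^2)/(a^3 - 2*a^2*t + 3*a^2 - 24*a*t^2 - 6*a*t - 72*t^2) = (a^2 - a*t - 6*a + 6*t)/(a^2 + 4*a*t + 3*a + 12*t)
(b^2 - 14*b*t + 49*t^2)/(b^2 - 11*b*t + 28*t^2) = (-b + 7*t)/(-b + 4*t)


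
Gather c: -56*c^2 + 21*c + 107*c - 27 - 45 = -56*c^2 + 128*c - 72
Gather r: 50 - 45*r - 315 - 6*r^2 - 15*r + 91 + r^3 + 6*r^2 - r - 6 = r^3 - 61*r - 180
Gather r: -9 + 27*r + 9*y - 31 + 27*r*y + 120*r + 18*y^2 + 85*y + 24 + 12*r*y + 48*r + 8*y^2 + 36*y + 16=r*(39*y + 195) + 26*y^2 + 130*y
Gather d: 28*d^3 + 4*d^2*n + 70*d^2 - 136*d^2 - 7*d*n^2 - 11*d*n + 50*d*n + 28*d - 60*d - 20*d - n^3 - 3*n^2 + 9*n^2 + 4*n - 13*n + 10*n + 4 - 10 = 28*d^3 + d^2*(4*n - 66) + d*(-7*n^2 + 39*n - 52) - n^3 + 6*n^2 + n - 6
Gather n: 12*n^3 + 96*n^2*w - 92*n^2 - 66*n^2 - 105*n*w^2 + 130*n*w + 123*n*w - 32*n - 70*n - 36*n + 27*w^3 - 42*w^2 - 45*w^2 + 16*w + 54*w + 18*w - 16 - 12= 12*n^3 + n^2*(96*w - 158) + n*(-105*w^2 + 253*w - 138) + 27*w^3 - 87*w^2 + 88*w - 28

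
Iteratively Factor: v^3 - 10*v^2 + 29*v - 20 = (v - 1)*(v^2 - 9*v + 20) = (v - 4)*(v - 1)*(v - 5)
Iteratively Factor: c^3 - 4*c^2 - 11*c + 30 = (c - 5)*(c^2 + c - 6) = (c - 5)*(c + 3)*(c - 2)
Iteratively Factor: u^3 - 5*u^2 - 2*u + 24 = (u - 4)*(u^2 - u - 6) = (u - 4)*(u + 2)*(u - 3)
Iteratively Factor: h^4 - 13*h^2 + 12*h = (h - 1)*(h^3 + h^2 - 12*h) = (h - 1)*(h + 4)*(h^2 - 3*h) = (h - 3)*(h - 1)*(h + 4)*(h)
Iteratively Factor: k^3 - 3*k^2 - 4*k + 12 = (k + 2)*(k^2 - 5*k + 6) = (k - 2)*(k + 2)*(k - 3)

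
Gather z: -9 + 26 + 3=20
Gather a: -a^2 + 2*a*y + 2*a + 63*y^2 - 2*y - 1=-a^2 + a*(2*y + 2) + 63*y^2 - 2*y - 1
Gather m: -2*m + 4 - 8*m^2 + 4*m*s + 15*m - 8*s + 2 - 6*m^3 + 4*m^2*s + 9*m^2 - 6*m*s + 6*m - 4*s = -6*m^3 + m^2*(4*s + 1) + m*(19 - 2*s) - 12*s + 6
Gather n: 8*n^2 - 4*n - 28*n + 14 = 8*n^2 - 32*n + 14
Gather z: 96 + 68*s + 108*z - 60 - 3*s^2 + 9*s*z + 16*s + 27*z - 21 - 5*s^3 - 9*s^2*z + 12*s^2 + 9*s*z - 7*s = -5*s^3 + 9*s^2 + 77*s + z*(-9*s^2 + 18*s + 135) + 15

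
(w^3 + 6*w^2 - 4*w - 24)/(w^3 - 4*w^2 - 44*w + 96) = (w + 2)/(w - 8)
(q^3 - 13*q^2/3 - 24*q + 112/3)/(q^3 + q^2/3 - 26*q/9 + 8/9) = 3*(q^2 - 3*q - 28)/(3*q^2 + 5*q - 2)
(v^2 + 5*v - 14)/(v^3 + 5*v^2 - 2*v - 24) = (v + 7)/(v^2 + 7*v + 12)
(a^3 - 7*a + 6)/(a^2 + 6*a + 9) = (a^2 - 3*a + 2)/(a + 3)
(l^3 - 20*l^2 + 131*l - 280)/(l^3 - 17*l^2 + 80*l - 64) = (l^2 - 12*l + 35)/(l^2 - 9*l + 8)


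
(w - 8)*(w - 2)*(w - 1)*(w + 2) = w^4 - 9*w^3 + 4*w^2 + 36*w - 32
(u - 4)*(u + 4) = u^2 - 16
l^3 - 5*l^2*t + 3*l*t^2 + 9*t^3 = (l - 3*t)^2*(l + t)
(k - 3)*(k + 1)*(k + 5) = k^3 + 3*k^2 - 13*k - 15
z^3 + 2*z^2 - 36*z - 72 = (z - 6)*(z + 2)*(z + 6)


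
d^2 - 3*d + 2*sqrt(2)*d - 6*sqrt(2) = (d - 3)*(d + 2*sqrt(2))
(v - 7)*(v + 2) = v^2 - 5*v - 14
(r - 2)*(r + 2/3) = r^2 - 4*r/3 - 4/3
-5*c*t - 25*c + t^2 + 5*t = (-5*c + t)*(t + 5)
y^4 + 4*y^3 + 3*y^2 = y^2*(y + 1)*(y + 3)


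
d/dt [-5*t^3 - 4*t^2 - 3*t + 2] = -15*t^2 - 8*t - 3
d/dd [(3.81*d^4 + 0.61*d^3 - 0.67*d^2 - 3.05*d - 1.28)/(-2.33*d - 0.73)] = (-26.6319*d^4 - 13.9678*d^3 + 0.2252*d^2 + 0.9782*d - 0.7559)/(5.4289*d^2 + 3.4018*d + 0.5329)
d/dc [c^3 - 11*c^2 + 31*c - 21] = 3*c^2 - 22*c + 31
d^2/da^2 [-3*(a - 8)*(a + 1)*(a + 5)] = 12 - 18*a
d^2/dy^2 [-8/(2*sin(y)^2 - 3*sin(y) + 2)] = 8*(16*sin(y)^4 - 18*sin(y)^3 - 31*sin(y)^2 + 42*sin(y) - 10)/(-3*sin(y) - cos(2*y) + 3)^3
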